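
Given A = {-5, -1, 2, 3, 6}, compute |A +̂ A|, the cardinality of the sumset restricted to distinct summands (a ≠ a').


Restricted sumset: A +̂ A = {a + a' : a ∈ A, a' ∈ A, a ≠ a'}.
Equivalently, take A + A and drop any sum 2a that is achievable ONLY as a + a for a ∈ A (i.e. sums representable only with equal summands).
Enumerate pairs (a, a') with a < a' (symmetric, so each unordered pair gives one sum; this covers all a ≠ a'):
  -5 + -1 = -6
  -5 + 2 = -3
  -5 + 3 = -2
  -5 + 6 = 1
  -1 + 2 = 1
  -1 + 3 = 2
  -1 + 6 = 5
  2 + 3 = 5
  2 + 6 = 8
  3 + 6 = 9
Collected distinct sums: {-6, -3, -2, 1, 2, 5, 8, 9}
|A +̂ A| = 8
(Reference bound: |A +̂ A| ≥ 2|A| - 3 for |A| ≥ 2, with |A| = 5 giving ≥ 7.)

|A +̂ A| = 8


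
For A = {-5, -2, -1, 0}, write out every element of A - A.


A - A = {a - a' : a, a' ∈ A}.
Compute a - a' for each ordered pair (a, a'):
a = -5: -5--5=0, -5--2=-3, -5--1=-4, -5-0=-5
a = -2: -2--5=3, -2--2=0, -2--1=-1, -2-0=-2
a = -1: -1--5=4, -1--2=1, -1--1=0, -1-0=-1
a = 0: 0--5=5, 0--2=2, 0--1=1, 0-0=0
Collecting distinct values (and noting 0 appears from a-a):
A - A = {-5, -4, -3, -2, -1, 0, 1, 2, 3, 4, 5}
|A - A| = 11

A - A = {-5, -4, -3, -2, -1, 0, 1, 2, 3, 4, 5}


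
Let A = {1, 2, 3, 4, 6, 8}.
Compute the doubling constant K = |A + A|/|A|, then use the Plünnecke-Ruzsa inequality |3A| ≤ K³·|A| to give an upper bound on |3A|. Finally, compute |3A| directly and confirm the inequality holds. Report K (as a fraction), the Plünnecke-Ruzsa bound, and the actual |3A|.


|A| = 6.
Step 1: Compute A + A by enumerating all 36 pairs.
A + A = {2, 3, 4, 5, 6, 7, 8, 9, 10, 11, 12, 14, 16}, so |A + A| = 13.
Step 2: Doubling constant K = |A + A|/|A| = 13/6 = 13/6 ≈ 2.1667.
Step 3: Plünnecke-Ruzsa gives |3A| ≤ K³·|A| = (2.1667)³ · 6 ≈ 61.0278.
Step 4: Compute 3A = A + A + A directly by enumerating all triples (a,b,c) ∈ A³; |3A| = 20.
Step 5: Check 20 ≤ 61.0278? Yes ✓.

K = 13/6, Plünnecke-Ruzsa bound K³|A| ≈ 61.0278, |3A| = 20, inequality holds.


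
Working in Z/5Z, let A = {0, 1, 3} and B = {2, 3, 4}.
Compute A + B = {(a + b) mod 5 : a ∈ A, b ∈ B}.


Work in Z/5Z: reduce every sum a + b modulo 5.
Enumerate all 9 pairs:
a = 0: 0+2=2, 0+3=3, 0+4=4
a = 1: 1+2=3, 1+3=4, 1+4=0
a = 3: 3+2=0, 3+3=1, 3+4=2
Distinct residues collected: {0, 1, 2, 3, 4}
|A + B| = 5 (out of 5 total residues).

A + B = {0, 1, 2, 3, 4}


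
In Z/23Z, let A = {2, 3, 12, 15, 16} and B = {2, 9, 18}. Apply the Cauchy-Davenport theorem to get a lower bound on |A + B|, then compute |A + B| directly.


Cauchy-Davenport: |A + B| ≥ min(p, |A| + |B| - 1) for A, B nonempty in Z/pZ.
|A| = 5, |B| = 3, p = 23.
CD lower bound = min(23, 5 + 3 - 1) = min(23, 7) = 7.
Compute A + B mod 23 directly:
a = 2: 2+2=4, 2+9=11, 2+18=20
a = 3: 3+2=5, 3+9=12, 3+18=21
a = 12: 12+2=14, 12+9=21, 12+18=7
a = 15: 15+2=17, 15+9=1, 15+18=10
a = 16: 16+2=18, 16+9=2, 16+18=11
A + B = {1, 2, 4, 5, 7, 10, 11, 12, 14, 17, 18, 20, 21}, so |A + B| = 13.
Verify: 13 ≥ 7? Yes ✓.

CD lower bound = 7, actual |A + B| = 13.


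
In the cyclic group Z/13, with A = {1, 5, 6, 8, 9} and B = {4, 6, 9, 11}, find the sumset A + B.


Work in Z/13Z: reduce every sum a + b modulo 13.
Enumerate all 20 pairs:
a = 1: 1+4=5, 1+6=7, 1+9=10, 1+11=12
a = 5: 5+4=9, 5+6=11, 5+9=1, 5+11=3
a = 6: 6+4=10, 6+6=12, 6+9=2, 6+11=4
a = 8: 8+4=12, 8+6=1, 8+9=4, 8+11=6
a = 9: 9+4=0, 9+6=2, 9+9=5, 9+11=7
Distinct residues collected: {0, 1, 2, 3, 4, 5, 6, 7, 9, 10, 11, 12}
|A + B| = 12 (out of 13 total residues).

A + B = {0, 1, 2, 3, 4, 5, 6, 7, 9, 10, 11, 12}


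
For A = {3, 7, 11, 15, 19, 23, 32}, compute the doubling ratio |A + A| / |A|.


|A| = 7.
Compute A + A by enumerating all 49 pairs.
A + A = {6, 10, 14, 18, 22, 26, 30, 34, 35, 38, 39, 42, 43, 46, 47, 51, 55, 64}, so |A + A| = 18.
K = |A + A| / |A| = 18/7 (already in lowest terms) ≈ 2.5714.
Reference: AP of size 7 gives K = 13/7 ≈ 1.8571; a fully generic set of size 7 gives K ≈ 4.0000.

|A| = 7, |A + A| = 18, K = 18/7.


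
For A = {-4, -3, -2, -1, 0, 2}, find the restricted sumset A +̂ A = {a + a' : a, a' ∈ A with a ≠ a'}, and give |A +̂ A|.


Restricted sumset: A +̂ A = {a + a' : a ∈ A, a' ∈ A, a ≠ a'}.
Equivalently, take A + A and drop any sum 2a that is achievable ONLY as a + a for a ∈ A (i.e. sums representable only with equal summands).
Enumerate pairs (a, a') with a < a' (symmetric, so each unordered pair gives one sum; this covers all a ≠ a'):
  -4 + -3 = -7
  -4 + -2 = -6
  -4 + -1 = -5
  -4 + 0 = -4
  -4 + 2 = -2
  -3 + -2 = -5
  -3 + -1 = -4
  -3 + 0 = -3
  -3 + 2 = -1
  -2 + -1 = -3
  -2 + 0 = -2
  -2 + 2 = 0
  -1 + 0 = -1
  -1 + 2 = 1
  0 + 2 = 2
Collected distinct sums: {-7, -6, -5, -4, -3, -2, -1, 0, 1, 2}
|A +̂ A| = 10
(Reference bound: |A +̂ A| ≥ 2|A| - 3 for |A| ≥ 2, with |A| = 6 giving ≥ 9.)

|A +̂ A| = 10


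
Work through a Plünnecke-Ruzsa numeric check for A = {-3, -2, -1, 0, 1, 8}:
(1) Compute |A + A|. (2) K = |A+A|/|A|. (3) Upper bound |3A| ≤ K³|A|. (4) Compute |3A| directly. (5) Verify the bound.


|A| = 6.
Step 1: Compute A + A by enumerating all 36 pairs.
A + A = {-6, -5, -4, -3, -2, -1, 0, 1, 2, 5, 6, 7, 8, 9, 16}, so |A + A| = 15.
Step 2: Doubling constant K = |A + A|/|A| = 15/6 = 15/6 ≈ 2.5000.
Step 3: Plünnecke-Ruzsa gives |3A| ≤ K³·|A| = (2.5000)³ · 6 ≈ 93.7500.
Step 4: Compute 3A = A + A + A directly by enumerating all triples (a,b,c) ∈ A³; |3A| = 26.
Step 5: Check 26 ≤ 93.7500? Yes ✓.

K = 15/6, Plünnecke-Ruzsa bound K³|A| ≈ 93.7500, |3A| = 26, inequality holds.


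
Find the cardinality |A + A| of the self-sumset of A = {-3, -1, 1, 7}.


A + A = {a + a' : a, a' ∈ A}; |A| = 4.
General bounds: 2|A| - 1 ≤ |A + A| ≤ |A|(|A|+1)/2, i.e. 7 ≤ |A + A| ≤ 10.
Lower bound 2|A|-1 is attained iff A is an arithmetic progression.
Enumerate sums a + a' for a ≤ a' (symmetric, so this suffices):
a = -3: -3+-3=-6, -3+-1=-4, -3+1=-2, -3+7=4
a = -1: -1+-1=-2, -1+1=0, -1+7=6
a = 1: 1+1=2, 1+7=8
a = 7: 7+7=14
Distinct sums: {-6, -4, -2, 0, 2, 4, 6, 8, 14}
|A + A| = 9

|A + A| = 9


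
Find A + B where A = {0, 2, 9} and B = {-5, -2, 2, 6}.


A + B = {a + b : a ∈ A, b ∈ B}.
Enumerate all |A|·|B| = 3·4 = 12 pairs (a, b) and collect distinct sums.
a = 0: 0+-5=-5, 0+-2=-2, 0+2=2, 0+6=6
a = 2: 2+-5=-3, 2+-2=0, 2+2=4, 2+6=8
a = 9: 9+-5=4, 9+-2=7, 9+2=11, 9+6=15
Collecting distinct sums: A + B = {-5, -3, -2, 0, 2, 4, 6, 7, 8, 11, 15}
|A + B| = 11

A + B = {-5, -3, -2, 0, 2, 4, 6, 7, 8, 11, 15}


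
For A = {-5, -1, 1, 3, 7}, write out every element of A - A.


A - A = {a - a' : a, a' ∈ A}.
Compute a - a' for each ordered pair (a, a'):
a = -5: -5--5=0, -5--1=-4, -5-1=-6, -5-3=-8, -5-7=-12
a = -1: -1--5=4, -1--1=0, -1-1=-2, -1-3=-4, -1-7=-8
a = 1: 1--5=6, 1--1=2, 1-1=0, 1-3=-2, 1-7=-6
a = 3: 3--5=8, 3--1=4, 3-1=2, 3-3=0, 3-7=-4
a = 7: 7--5=12, 7--1=8, 7-1=6, 7-3=4, 7-7=0
Collecting distinct values (and noting 0 appears from a-a):
A - A = {-12, -8, -6, -4, -2, 0, 2, 4, 6, 8, 12}
|A - A| = 11

A - A = {-12, -8, -6, -4, -2, 0, 2, 4, 6, 8, 12}


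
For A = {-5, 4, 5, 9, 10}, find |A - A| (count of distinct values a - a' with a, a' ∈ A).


A - A = {a - a' : a, a' ∈ A}; |A| = 5.
Bounds: 2|A|-1 ≤ |A - A| ≤ |A|² - |A| + 1, i.e. 9 ≤ |A - A| ≤ 21.
Note: 0 ∈ A - A always (from a - a). The set is symmetric: if d ∈ A - A then -d ∈ A - A.
Enumerate nonzero differences d = a - a' with a > a' (then include -d):
Positive differences: {1, 4, 5, 6, 9, 10, 14, 15}
Full difference set: {0} ∪ (positive diffs) ∪ (negative diffs).
|A - A| = 1 + 2·8 = 17 (matches direct enumeration: 17).

|A - A| = 17


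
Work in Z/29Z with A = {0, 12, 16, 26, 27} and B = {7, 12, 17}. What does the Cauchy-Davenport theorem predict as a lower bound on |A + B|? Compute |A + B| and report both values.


Cauchy-Davenport: |A + B| ≥ min(p, |A| + |B| - 1) for A, B nonempty in Z/pZ.
|A| = 5, |B| = 3, p = 29.
CD lower bound = min(29, 5 + 3 - 1) = min(29, 7) = 7.
Compute A + B mod 29 directly:
a = 0: 0+7=7, 0+12=12, 0+17=17
a = 12: 12+7=19, 12+12=24, 12+17=0
a = 16: 16+7=23, 16+12=28, 16+17=4
a = 26: 26+7=4, 26+12=9, 26+17=14
a = 27: 27+7=5, 27+12=10, 27+17=15
A + B = {0, 4, 5, 7, 9, 10, 12, 14, 15, 17, 19, 23, 24, 28}, so |A + B| = 14.
Verify: 14 ≥ 7? Yes ✓.

CD lower bound = 7, actual |A + B| = 14.


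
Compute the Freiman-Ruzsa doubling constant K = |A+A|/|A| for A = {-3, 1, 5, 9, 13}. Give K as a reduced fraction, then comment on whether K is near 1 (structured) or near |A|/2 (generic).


|A| = 5.
Compute A + A by enumerating all 25 pairs.
A + A = {-6, -2, 2, 6, 10, 14, 18, 22, 26}, so |A + A| = 9.
K = |A + A| / |A| = 9/5 (already in lowest terms) ≈ 1.8000.
Reference: AP of size 5 gives K = 9/5 ≈ 1.8000; a fully generic set of size 5 gives K ≈ 3.0000.

|A| = 5, |A + A| = 9, K = 9/5.


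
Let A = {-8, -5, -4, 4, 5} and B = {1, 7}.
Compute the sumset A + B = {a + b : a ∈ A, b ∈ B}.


A + B = {a + b : a ∈ A, b ∈ B}.
Enumerate all |A|·|B| = 5·2 = 10 pairs (a, b) and collect distinct sums.
a = -8: -8+1=-7, -8+7=-1
a = -5: -5+1=-4, -5+7=2
a = -4: -4+1=-3, -4+7=3
a = 4: 4+1=5, 4+7=11
a = 5: 5+1=6, 5+7=12
Collecting distinct sums: A + B = {-7, -4, -3, -1, 2, 3, 5, 6, 11, 12}
|A + B| = 10

A + B = {-7, -4, -3, -1, 2, 3, 5, 6, 11, 12}


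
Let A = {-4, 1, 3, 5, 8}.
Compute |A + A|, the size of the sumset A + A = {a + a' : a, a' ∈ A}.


A + A = {a + a' : a, a' ∈ A}; |A| = 5.
General bounds: 2|A| - 1 ≤ |A + A| ≤ |A|(|A|+1)/2, i.e. 9 ≤ |A + A| ≤ 15.
Lower bound 2|A|-1 is attained iff A is an arithmetic progression.
Enumerate sums a + a' for a ≤ a' (symmetric, so this suffices):
a = -4: -4+-4=-8, -4+1=-3, -4+3=-1, -4+5=1, -4+8=4
a = 1: 1+1=2, 1+3=4, 1+5=6, 1+8=9
a = 3: 3+3=6, 3+5=8, 3+8=11
a = 5: 5+5=10, 5+8=13
a = 8: 8+8=16
Distinct sums: {-8, -3, -1, 1, 2, 4, 6, 8, 9, 10, 11, 13, 16}
|A + A| = 13

|A + A| = 13


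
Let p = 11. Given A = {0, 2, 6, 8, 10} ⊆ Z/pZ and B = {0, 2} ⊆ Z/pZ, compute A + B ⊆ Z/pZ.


Work in Z/11Z: reduce every sum a + b modulo 11.
Enumerate all 10 pairs:
a = 0: 0+0=0, 0+2=2
a = 2: 2+0=2, 2+2=4
a = 6: 6+0=6, 6+2=8
a = 8: 8+0=8, 8+2=10
a = 10: 10+0=10, 10+2=1
Distinct residues collected: {0, 1, 2, 4, 6, 8, 10}
|A + B| = 7 (out of 11 total residues).

A + B = {0, 1, 2, 4, 6, 8, 10}


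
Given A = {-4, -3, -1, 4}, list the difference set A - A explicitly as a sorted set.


A - A = {a - a' : a, a' ∈ A}.
Compute a - a' for each ordered pair (a, a'):
a = -4: -4--4=0, -4--3=-1, -4--1=-3, -4-4=-8
a = -3: -3--4=1, -3--3=0, -3--1=-2, -3-4=-7
a = -1: -1--4=3, -1--3=2, -1--1=0, -1-4=-5
a = 4: 4--4=8, 4--3=7, 4--1=5, 4-4=0
Collecting distinct values (and noting 0 appears from a-a):
A - A = {-8, -7, -5, -3, -2, -1, 0, 1, 2, 3, 5, 7, 8}
|A - A| = 13

A - A = {-8, -7, -5, -3, -2, -1, 0, 1, 2, 3, 5, 7, 8}


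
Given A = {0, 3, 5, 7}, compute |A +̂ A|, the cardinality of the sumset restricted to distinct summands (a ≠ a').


Restricted sumset: A +̂ A = {a + a' : a ∈ A, a' ∈ A, a ≠ a'}.
Equivalently, take A + A and drop any sum 2a that is achievable ONLY as a + a for a ∈ A (i.e. sums representable only with equal summands).
Enumerate pairs (a, a') with a < a' (symmetric, so each unordered pair gives one sum; this covers all a ≠ a'):
  0 + 3 = 3
  0 + 5 = 5
  0 + 7 = 7
  3 + 5 = 8
  3 + 7 = 10
  5 + 7 = 12
Collected distinct sums: {3, 5, 7, 8, 10, 12}
|A +̂ A| = 6
(Reference bound: |A +̂ A| ≥ 2|A| - 3 for |A| ≥ 2, with |A| = 4 giving ≥ 5.)

|A +̂ A| = 6


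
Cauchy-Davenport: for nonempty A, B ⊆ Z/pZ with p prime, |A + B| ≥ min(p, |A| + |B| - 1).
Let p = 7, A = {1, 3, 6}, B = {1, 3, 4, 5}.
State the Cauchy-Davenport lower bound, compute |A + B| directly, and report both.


Cauchy-Davenport: |A + B| ≥ min(p, |A| + |B| - 1) for A, B nonempty in Z/pZ.
|A| = 3, |B| = 4, p = 7.
CD lower bound = min(7, 3 + 4 - 1) = min(7, 6) = 6.
Compute A + B mod 7 directly:
a = 1: 1+1=2, 1+3=4, 1+4=5, 1+5=6
a = 3: 3+1=4, 3+3=6, 3+4=0, 3+5=1
a = 6: 6+1=0, 6+3=2, 6+4=3, 6+5=4
A + B = {0, 1, 2, 3, 4, 5, 6}, so |A + B| = 7.
Verify: 7 ≥ 6? Yes ✓.

CD lower bound = 6, actual |A + B| = 7.


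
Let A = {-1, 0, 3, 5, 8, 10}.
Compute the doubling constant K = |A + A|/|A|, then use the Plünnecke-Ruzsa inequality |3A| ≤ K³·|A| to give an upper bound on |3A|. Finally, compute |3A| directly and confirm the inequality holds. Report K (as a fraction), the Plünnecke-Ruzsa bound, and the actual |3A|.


|A| = 6.
Step 1: Compute A + A by enumerating all 36 pairs.
A + A = {-2, -1, 0, 2, 3, 4, 5, 6, 7, 8, 9, 10, 11, 13, 15, 16, 18, 20}, so |A + A| = 18.
Step 2: Doubling constant K = |A + A|/|A| = 18/6 = 18/6 ≈ 3.0000.
Step 3: Plünnecke-Ruzsa gives |3A| ≤ K³·|A| = (3.0000)³ · 6 ≈ 162.0000.
Step 4: Compute 3A = A + A + A directly by enumerating all triples (a,b,c) ∈ A³; |3A| = 31.
Step 5: Check 31 ≤ 162.0000? Yes ✓.

K = 18/6, Plünnecke-Ruzsa bound K³|A| ≈ 162.0000, |3A| = 31, inequality holds.


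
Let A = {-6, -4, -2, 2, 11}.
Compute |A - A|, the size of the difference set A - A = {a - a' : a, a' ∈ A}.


A - A = {a - a' : a, a' ∈ A}; |A| = 5.
Bounds: 2|A|-1 ≤ |A - A| ≤ |A|² - |A| + 1, i.e. 9 ≤ |A - A| ≤ 21.
Note: 0 ∈ A - A always (from a - a). The set is symmetric: if d ∈ A - A then -d ∈ A - A.
Enumerate nonzero differences d = a - a' with a > a' (then include -d):
Positive differences: {2, 4, 6, 8, 9, 13, 15, 17}
Full difference set: {0} ∪ (positive diffs) ∪ (negative diffs).
|A - A| = 1 + 2·8 = 17 (matches direct enumeration: 17).

|A - A| = 17


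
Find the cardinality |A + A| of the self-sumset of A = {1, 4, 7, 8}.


A + A = {a + a' : a, a' ∈ A}; |A| = 4.
General bounds: 2|A| - 1 ≤ |A + A| ≤ |A|(|A|+1)/2, i.e. 7 ≤ |A + A| ≤ 10.
Lower bound 2|A|-1 is attained iff A is an arithmetic progression.
Enumerate sums a + a' for a ≤ a' (symmetric, so this suffices):
a = 1: 1+1=2, 1+4=5, 1+7=8, 1+8=9
a = 4: 4+4=8, 4+7=11, 4+8=12
a = 7: 7+7=14, 7+8=15
a = 8: 8+8=16
Distinct sums: {2, 5, 8, 9, 11, 12, 14, 15, 16}
|A + A| = 9

|A + A| = 9


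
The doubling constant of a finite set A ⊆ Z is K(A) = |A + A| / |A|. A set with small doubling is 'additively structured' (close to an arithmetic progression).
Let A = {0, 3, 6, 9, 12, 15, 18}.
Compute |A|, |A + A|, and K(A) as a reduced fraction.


|A| = 7.
Compute A + A by enumerating all 49 pairs.
A + A = {0, 3, 6, 9, 12, 15, 18, 21, 24, 27, 30, 33, 36}, so |A + A| = 13.
K = |A + A| / |A| = 13/7 (already in lowest terms) ≈ 1.8571.
Reference: AP of size 7 gives K = 13/7 ≈ 1.8571; a fully generic set of size 7 gives K ≈ 4.0000.

|A| = 7, |A + A| = 13, K = 13/7.


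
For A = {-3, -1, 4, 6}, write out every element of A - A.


A - A = {a - a' : a, a' ∈ A}.
Compute a - a' for each ordered pair (a, a'):
a = -3: -3--3=0, -3--1=-2, -3-4=-7, -3-6=-9
a = -1: -1--3=2, -1--1=0, -1-4=-5, -1-6=-7
a = 4: 4--3=7, 4--1=5, 4-4=0, 4-6=-2
a = 6: 6--3=9, 6--1=7, 6-4=2, 6-6=0
Collecting distinct values (and noting 0 appears from a-a):
A - A = {-9, -7, -5, -2, 0, 2, 5, 7, 9}
|A - A| = 9

A - A = {-9, -7, -5, -2, 0, 2, 5, 7, 9}


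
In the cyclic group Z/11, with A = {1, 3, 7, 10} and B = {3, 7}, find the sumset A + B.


Work in Z/11Z: reduce every sum a + b modulo 11.
Enumerate all 8 pairs:
a = 1: 1+3=4, 1+7=8
a = 3: 3+3=6, 3+7=10
a = 7: 7+3=10, 7+7=3
a = 10: 10+3=2, 10+7=6
Distinct residues collected: {2, 3, 4, 6, 8, 10}
|A + B| = 6 (out of 11 total residues).

A + B = {2, 3, 4, 6, 8, 10}


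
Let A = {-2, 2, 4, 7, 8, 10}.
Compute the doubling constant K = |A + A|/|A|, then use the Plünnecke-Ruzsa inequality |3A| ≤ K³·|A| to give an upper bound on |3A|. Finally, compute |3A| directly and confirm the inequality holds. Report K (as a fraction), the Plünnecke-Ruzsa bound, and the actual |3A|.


|A| = 6.
Step 1: Compute A + A by enumerating all 36 pairs.
A + A = {-4, 0, 2, 4, 5, 6, 8, 9, 10, 11, 12, 14, 15, 16, 17, 18, 20}, so |A + A| = 17.
Step 2: Doubling constant K = |A + A|/|A| = 17/6 = 17/6 ≈ 2.8333.
Step 3: Plünnecke-Ruzsa gives |3A| ≤ K³·|A| = (2.8333)³ · 6 ≈ 136.4722.
Step 4: Compute 3A = A + A + A directly by enumerating all triples (a,b,c) ∈ A³; |3A| = 30.
Step 5: Check 30 ≤ 136.4722? Yes ✓.

K = 17/6, Plünnecke-Ruzsa bound K³|A| ≈ 136.4722, |3A| = 30, inequality holds.


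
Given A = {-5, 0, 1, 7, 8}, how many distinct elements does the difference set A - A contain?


A - A = {a - a' : a, a' ∈ A}; |A| = 5.
Bounds: 2|A|-1 ≤ |A - A| ≤ |A|² - |A| + 1, i.e. 9 ≤ |A - A| ≤ 21.
Note: 0 ∈ A - A always (from a - a). The set is symmetric: if d ∈ A - A then -d ∈ A - A.
Enumerate nonzero differences d = a - a' with a > a' (then include -d):
Positive differences: {1, 5, 6, 7, 8, 12, 13}
Full difference set: {0} ∪ (positive diffs) ∪ (negative diffs).
|A - A| = 1 + 2·7 = 15 (matches direct enumeration: 15).

|A - A| = 15


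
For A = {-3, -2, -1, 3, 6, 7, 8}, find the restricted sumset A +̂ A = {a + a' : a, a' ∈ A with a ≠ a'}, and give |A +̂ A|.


Restricted sumset: A +̂ A = {a + a' : a ∈ A, a' ∈ A, a ≠ a'}.
Equivalently, take A + A and drop any sum 2a that is achievable ONLY as a + a for a ∈ A (i.e. sums representable only with equal summands).
Enumerate pairs (a, a') with a < a' (symmetric, so each unordered pair gives one sum; this covers all a ≠ a'):
  -3 + -2 = -5
  -3 + -1 = -4
  -3 + 3 = 0
  -3 + 6 = 3
  -3 + 7 = 4
  -3 + 8 = 5
  -2 + -1 = -3
  -2 + 3 = 1
  -2 + 6 = 4
  -2 + 7 = 5
  -2 + 8 = 6
  -1 + 3 = 2
  -1 + 6 = 5
  -1 + 7 = 6
  -1 + 8 = 7
  3 + 6 = 9
  3 + 7 = 10
  3 + 8 = 11
  6 + 7 = 13
  6 + 8 = 14
  7 + 8 = 15
Collected distinct sums: {-5, -4, -3, 0, 1, 2, 3, 4, 5, 6, 7, 9, 10, 11, 13, 14, 15}
|A +̂ A| = 17
(Reference bound: |A +̂ A| ≥ 2|A| - 3 for |A| ≥ 2, with |A| = 7 giving ≥ 11.)

|A +̂ A| = 17


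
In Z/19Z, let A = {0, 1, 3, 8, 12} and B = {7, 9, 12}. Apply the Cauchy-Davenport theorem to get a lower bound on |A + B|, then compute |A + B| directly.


Cauchy-Davenport: |A + B| ≥ min(p, |A| + |B| - 1) for A, B nonempty in Z/pZ.
|A| = 5, |B| = 3, p = 19.
CD lower bound = min(19, 5 + 3 - 1) = min(19, 7) = 7.
Compute A + B mod 19 directly:
a = 0: 0+7=7, 0+9=9, 0+12=12
a = 1: 1+7=8, 1+9=10, 1+12=13
a = 3: 3+7=10, 3+9=12, 3+12=15
a = 8: 8+7=15, 8+9=17, 8+12=1
a = 12: 12+7=0, 12+9=2, 12+12=5
A + B = {0, 1, 2, 5, 7, 8, 9, 10, 12, 13, 15, 17}, so |A + B| = 12.
Verify: 12 ≥ 7? Yes ✓.

CD lower bound = 7, actual |A + B| = 12.


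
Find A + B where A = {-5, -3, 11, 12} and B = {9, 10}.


A + B = {a + b : a ∈ A, b ∈ B}.
Enumerate all |A|·|B| = 4·2 = 8 pairs (a, b) and collect distinct sums.
a = -5: -5+9=4, -5+10=5
a = -3: -3+9=6, -3+10=7
a = 11: 11+9=20, 11+10=21
a = 12: 12+9=21, 12+10=22
Collecting distinct sums: A + B = {4, 5, 6, 7, 20, 21, 22}
|A + B| = 7

A + B = {4, 5, 6, 7, 20, 21, 22}


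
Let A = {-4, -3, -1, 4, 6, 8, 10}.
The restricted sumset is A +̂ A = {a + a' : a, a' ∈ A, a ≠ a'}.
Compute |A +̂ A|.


Restricted sumset: A +̂ A = {a + a' : a ∈ A, a' ∈ A, a ≠ a'}.
Equivalently, take A + A and drop any sum 2a that is achievable ONLY as a + a for a ∈ A (i.e. sums representable only with equal summands).
Enumerate pairs (a, a') with a < a' (symmetric, so each unordered pair gives one sum; this covers all a ≠ a'):
  -4 + -3 = -7
  -4 + -1 = -5
  -4 + 4 = 0
  -4 + 6 = 2
  -4 + 8 = 4
  -4 + 10 = 6
  -3 + -1 = -4
  -3 + 4 = 1
  -3 + 6 = 3
  -3 + 8 = 5
  -3 + 10 = 7
  -1 + 4 = 3
  -1 + 6 = 5
  -1 + 8 = 7
  -1 + 10 = 9
  4 + 6 = 10
  4 + 8 = 12
  4 + 10 = 14
  6 + 8 = 14
  6 + 10 = 16
  8 + 10 = 18
Collected distinct sums: {-7, -5, -4, 0, 1, 2, 3, 4, 5, 6, 7, 9, 10, 12, 14, 16, 18}
|A +̂ A| = 17
(Reference bound: |A +̂ A| ≥ 2|A| - 3 for |A| ≥ 2, with |A| = 7 giving ≥ 11.)

|A +̂ A| = 17


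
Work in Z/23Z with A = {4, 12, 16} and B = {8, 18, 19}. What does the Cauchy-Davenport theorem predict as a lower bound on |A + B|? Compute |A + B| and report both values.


Cauchy-Davenport: |A + B| ≥ min(p, |A| + |B| - 1) for A, B nonempty in Z/pZ.
|A| = 3, |B| = 3, p = 23.
CD lower bound = min(23, 3 + 3 - 1) = min(23, 5) = 5.
Compute A + B mod 23 directly:
a = 4: 4+8=12, 4+18=22, 4+19=0
a = 12: 12+8=20, 12+18=7, 12+19=8
a = 16: 16+8=1, 16+18=11, 16+19=12
A + B = {0, 1, 7, 8, 11, 12, 20, 22}, so |A + B| = 8.
Verify: 8 ≥ 5? Yes ✓.

CD lower bound = 5, actual |A + B| = 8.


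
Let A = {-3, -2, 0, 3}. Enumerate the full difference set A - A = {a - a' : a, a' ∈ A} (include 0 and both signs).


A - A = {a - a' : a, a' ∈ A}.
Compute a - a' for each ordered pair (a, a'):
a = -3: -3--3=0, -3--2=-1, -3-0=-3, -3-3=-6
a = -2: -2--3=1, -2--2=0, -2-0=-2, -2-3=-5
a = 0: 0--3=3, 0--2=2, 0-0=0, 0-3=-3
a = 3: 3--3=6, 3--2=5, 3-0=3, 3-3=0
Collecting distinct values (and noting 0 appears from a-a):
A - A = {-6, -5, -3, -2, -1, 0, 1, 2, 3, 5, 6}
|A - A| = 11

A - A = {-6, -5, -3, -2, -1, 0, 1, 2, 3, 5, 6}


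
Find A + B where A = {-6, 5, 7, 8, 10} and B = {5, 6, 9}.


A + B = {a + b : a ∈ A, b ∈ B}.
Enumerate all |A|·|B| = 5·3 = 15 pairs (a, b) and collect distinct sums.
a = -6: -6+5=-1, -6+6=0, -6+9=3
a = 5: 5+5=10, 5+6=11, 5+9=14
a = 7: 7+5=12, 7+6=13, 7+9=16
a = 8: 8+5=13, 8+6=14, 8+9=17
a = 10: 10+5=15, 10+6=16, 10+9=19
Collecting distinct sums: A + B = {-1, 0, 3, 10, 11, 12, 13, 14, 15, 16, 17, 19}
|A + B| = 12

A + B = {-1, 0, 3, 10, 11, 12, 13, 14, 15, 16, 17, 19}


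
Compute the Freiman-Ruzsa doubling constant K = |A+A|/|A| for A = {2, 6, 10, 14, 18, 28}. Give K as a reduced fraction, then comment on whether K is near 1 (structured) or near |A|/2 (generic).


|A| = 6.
Compute A + A by enumerating all 36 pairs.
A + A = {4, 8, 12, 16, 20, 24, 28, 30, 32, 34, 36, 38, 42, 46, 56}, so |A + A| = 15.
K = |A + A| / |A| = 15/6 = 5/2 ≈ 2.5000.
Reference: AP of size 6 gives K = 11/6 ≈ 1.8333; a fully generic set of size 6 gives K ≈ 3.5000.

|A| = 6, |A + A| = 15, K = 15/6 = 5/2.


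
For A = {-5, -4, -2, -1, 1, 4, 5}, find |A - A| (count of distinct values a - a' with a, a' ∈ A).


A - A = {a - a' : a, a' ∈ A}; |A| = 7.
Bounds: 2|A|-1 ≤ |A - A| ≤ |A|² - |A| + 1, i.e. 13 ≤ |A - A| ≤ 43.
Note: 0 ∈ A - A always (from a - a). The set is symmetric: if d ∈ A - A then -d ∈ A - A.
Enumerate nonzero differences d = a - a' with a > a' (then include -d):
Positive differences: {1, 2, 3, 4, 5, 6, 7, 8, 9, 10}
Full difference set: {0} ∪ (positive diffs) ∪ (negative diffs).
|A - A| = 1 + 2·10 = 21 (matches direct enumeration: 21).

|A - A| = 21


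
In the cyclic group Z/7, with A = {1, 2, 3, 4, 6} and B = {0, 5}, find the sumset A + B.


Work in Z/7Z: reduce every sum a + b modulo 7.
Enumerate all 10 pairs:
a = 1: 1+0=1, 1+5=6
a = 2: 2+0=2, 2+5=0
a = 3: 3+0=3, 3+5=1
a = 4: 4+0=4, 4+5=2
a = 6: 6+0=6, 6+5=4
Distinct residues collected: {0, 1, 2, 3, 4, 6}
|A + B| = 6 (out of 7 total residues).

A + B = {0, 1, 2, 3, 4, 6}


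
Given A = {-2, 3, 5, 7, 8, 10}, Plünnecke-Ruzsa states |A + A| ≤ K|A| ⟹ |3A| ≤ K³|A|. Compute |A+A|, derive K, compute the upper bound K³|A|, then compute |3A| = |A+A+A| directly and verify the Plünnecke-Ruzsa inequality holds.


|A| = 6.
Step 1: Compute A + A by enumerating all 36 pairs.
A + A = {-4, 1, 3, 5, 6, 8, 10, 11, 12, 13, 14, 15, 16, 17, 18, 20}, so |A + A| = 16.
Step 2: Doubling constant K = |A + A|/|A| = 16/6 = 16/6 ≈ 2.6667.
Step 3: Plünnecke-Ruzsa gives |3A| ≤ K³·|A| = (2.6667)³ · 6 ≈ 113.7778.
Step 4: Compute 3A = A + A + A directly by enumerating all triples (a,b,c) ∈ A³; |3A| = 28.
Step 5: Check 28 ≤ 113.7778? Yes ✓.

K = 16/6, Plünnecke-Ruzsa bound K³|A| ≈ 113.7778, |3A| = 28, inequality holds.


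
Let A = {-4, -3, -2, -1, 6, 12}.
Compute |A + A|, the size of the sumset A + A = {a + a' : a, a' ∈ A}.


A + A = {a + a' : a, a' ∈ A}; |A| = 6.
General bounds: 2|A| - 1 ≤ |A + A| ≤ |A|(|A|+1)/2, i.e. 11 ≤ |A + A| ≤ 21.
Lower bound 2|A|-1 is attained iff A is an arithmetic progression.
Enumerate sums a + a' for a ≤ a' (symmetric, so this suffices):
a = -4: -4+-4=-8, -4+-3=-7, -4+-2=-6, -4+-1=-5, -4+6=2, -4+12=8
a = -3: -3+-3=-6, -3+-2=-5, -3+-1=-4, -3+6=3, -3+12=9
a = -2: -2+-2=-4, -2+-1=-3, -2+6=4, -2+12=10
a = -1: -1+-1=-2, -1+6=5, -1+12=11
a = 6: 6+6=12, 6+12=18
a = 12: 12+12=24
Distinct sums: {-8, -7, -6, -5, -4, -3, -2, 2, 3, 4, 5, 8, 9, 10, 11, 12, 18, 24}
|A + A| = 18

|A + A| = 18


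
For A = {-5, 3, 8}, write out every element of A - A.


A - A = {a - a' : a, a' ∈ A}.
Compute a - a' for each ordered pair (a, a'):
a = -5: -5--5=0, -5-3=-8, -5-8=-13
a = 3: 3--5=8, 3-3=0, 3-8=-5
a = 8: 8--5=13, 8-3=5, 8-8=0
Collecting distinct values (and noting 0 appears from a-a):
A - A = {-13, -8, -5, 0, 5, 8, 13}
|A - A| = 7

A - A = {-13, -8, -5, 0, 5, 8, 13}


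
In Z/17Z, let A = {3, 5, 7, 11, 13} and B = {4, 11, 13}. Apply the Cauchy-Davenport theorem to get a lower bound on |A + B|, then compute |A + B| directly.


Cauchy-Davenport: |A + B| ≥ min(p, |A| + |B| - 1) for A, B nonempty in Z/pZ.
|A| = 5, |B| = 3, p = 17.
CD lower bound = min(17, 5 + 3 - 1) = min(17, 7) = 7.
Compute A + B mod 17 directly:
a = 3: 3+4=7, 3+11=14, 3+13=16
a = 5: 5+4=9, 5+11=16, 5+13=1
a = 7: 7+4=11, 7+11=1, 7+13=3
a = 11: 11+4=15, 11+11=5, 11+13=7
a = 13: 13+4=0, 13+11=7, 13+13=9
A + B = {0, 1, 3, 5, 7, 9, 11, 14, 15, 16}, so |A + B| = 10.
Verify: 10 ≥ 7? Yes ✓.

CD lower bound = 7, actual |A + B| = 10.


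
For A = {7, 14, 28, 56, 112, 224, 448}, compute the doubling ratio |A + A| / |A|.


|A| = 7.
Compute A + A by enumerating all 49 pairs.
A + A = {14, 21, 28, 35, 42, 56, 63, 70, 84, 112, 119, 126, 140, 168, 224, 231, 238, 252, 280, 336, 448, 455, 462, 476, 504, 560, 672, 896}, so |A + A| = 28.
K = |A + A| / |A| = 28/7 = 4/1 ≈ 4.0000.
Reference: AP of size 7 gives K = 13/7 ≈ 1.8571; a fully generic set of size 7 gives K ≈ 4.0000.

|A| = 7, |A + A| = 28, K = 28/7 = 4/1.


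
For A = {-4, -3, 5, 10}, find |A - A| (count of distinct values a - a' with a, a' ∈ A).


A - A = {a - a' : a, a' ∈ A}; |A| = 4.
Bounds: 2|A|-1 ≤ |A - A| ≤ |A|² - |A| + 1, i.e. 7 ≤ |A - A| ≤ 13.
Note: 0 ∈ A - A always (from a - a). The set is symmetric: if d ∈ A - A then -d ∈ A - A.
Enumerate nonzero differences d = a - a' with a > a' (then include -d):
Positive differences: {1, 5, 8, 9, 13, 14}
Full difference set: {0} ∪ (positive diffs) ∪ (negative diffs).
|A - A| = 1 + 2·6 = 13 (matches direct enumeration: 13).

|A - A| = 13


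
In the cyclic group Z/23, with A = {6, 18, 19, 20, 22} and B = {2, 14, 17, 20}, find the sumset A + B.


Work in Z/23Z: reduce every sum a + b modulo 23.
Enumerate all 20 pairs:
a = 6: 6+2=8, 6+14=20, 6+17=0, 6+20=3
a = 18: 18+2=20, 18+14=9, 18+17=12, 18+20=15
a = 19: 19+2=21, 19+14=10, 19+17=13, 19+20=16
a = 20: 20+2=22, 20+14=11, 20+17=14, 20+20=17
a = 22: 22+2=1, 22+14=13, 22+17=16, 22+20=19
Distinct residues collected: {0, 1, 3, 8, 9, 10, 11, 12, 13, 14, 15, 16, 17, 19, 20, 21, 22}
|A + B| = 17 (out of 23 total residues).

A + B = {0, 1, 3, 8, 9, 10, 11, 12, 13, 14, 15, 16, 17, 19, 20, 21, 22}


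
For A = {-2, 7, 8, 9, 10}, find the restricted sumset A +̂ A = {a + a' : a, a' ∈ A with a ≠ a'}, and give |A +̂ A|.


Restricted sumset: A +̂ A = {a + a' : a ∈ A, a' ∈ A, a ≠ a'}.
Equivalently, take A + A and drop any sum 2a that is achievable ONLY as a + a for a ∈ A (i.e. sums representable only with equal summands).
Enumerate pairs (a, a') with a < a' (symmetric, so each unordered pair gives one sum; this covers all a ≠ a'):
  -2 + 7 = 5
  -2 + 8 = 6
  -2 + 9 = 7
  -2 + 10 = 8
  7 + 8 = 15
  7 + 9 = 16
  7 + 10 = 17
  8 + 9 = 17
  8 + 10 = 18
  9 + 10 = 19
Collected distinct sums: {5, 6, 7, 8, 15, 16, 17, 18, 19}
|A +̂ A| = 9
(Reference bound: |A +̂ A| ≥ 2|A| - 3 for |A| ≥ 2, with |A| = 5 giving ≥ 7.)

|A +̂ A| = 9


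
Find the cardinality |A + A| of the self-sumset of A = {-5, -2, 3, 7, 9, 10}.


A + A = {a + a' : a, a' ∈ A}; |A| = 6.
General bounds: 2|A| - 1 ≤ |A + A| ≤ |A|(|A|+1)/2, i.e. 11 ≤ |A + A| ≤ 21.
Lower bound 2|A|-1 is attained iff A is an arithmetic progression.
Enumerate sums a + a' for a ≤ a' (symmetric, so this suffices):
a = -5: -5+-5=-10, -5+-2=-7, -5+3=-2, -5+7=2, -5+9=4, -5+10=5
a = -2: -2+-2=-4, -2+3=1, -2+7=5, -2+9=7, -2+10=8
a = 3: 3+3=6, 3+7=10, 3+9=12, 3+10=13
a = 7: 7+7=14, 7+9=16, 7+10=17
a = 9: 9+9=18, 9+10=19
a = 10: 10+10=20
Distinct sums: {-10, -7, -4, -2, 1, 2, 4, 5, 6, 7, 8, 10, 12, 13, 14, 16, 17, 18, 19, 20}
|A + A| = 20

|A + A| = 20


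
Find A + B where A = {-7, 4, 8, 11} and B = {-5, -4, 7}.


A + B = {a + b : a ∈ A, b ∈ B}.
Enumerate all |A|·|B| = 4·3 = 12 pairs (a, b) and collect distinct sums.
a = -7: -7+-5=-12, -7+-4=-11, -7+7=0
a = 4: 4+-5=-1, 4+-4=0, 4+7=11
a = 8: 8+-5=3, 8+-4=4, 8+7=15
a = 11: 11+-5=6, 11+-4=7, 11+7=18
Collecting distinct sums: A + B = {-12, -11, -1, 0, 3, 4, 6, 7, 11, 15, 18}
|A + B| = 11

A + B = {-12, -11, -1, 0, 3, 4, 6, 7, 11, 15, 18}


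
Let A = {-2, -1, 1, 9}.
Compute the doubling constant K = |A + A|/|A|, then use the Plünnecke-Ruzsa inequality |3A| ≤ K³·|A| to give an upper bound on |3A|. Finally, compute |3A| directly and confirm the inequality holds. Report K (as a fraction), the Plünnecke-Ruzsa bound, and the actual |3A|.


|A| = 4.
Step 1: Compute A + A by enumerating all 16 pairs.
A + A = {-4, -3, -2, -1, 0, 2, 7, 8, 10, 18}, so |A + A| = 10.
Step 2: Doubling constant K = |A + A|/|A| = 10/4 = 10/4 ≈ 2.5000.
Step 3: Plünnecke-Ruzsa gives |3A| ≤ K³·|A| = (2.5000)³ · 4 ≈ 62.5000.
Step 4: Compute 3A = A + A + A directly by enumerating all triples (a,b,c) ∈ A³; |3A| = 19.
Step 5: Check 19 ≤ 62.5000? Yes ✓.

K = 10/4, Plünnecke-Ruzsa bound K³|A| ≈ 62.5000, |3A| = 19, inequality holds.


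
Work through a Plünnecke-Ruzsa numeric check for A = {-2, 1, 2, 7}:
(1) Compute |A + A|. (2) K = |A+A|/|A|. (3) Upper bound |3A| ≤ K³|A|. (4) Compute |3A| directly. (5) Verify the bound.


|A| = 4.
Step 1: Compute A + A by enumerating all 16 pairs.
A + A = {-4, -1, 0, 2, 3, 4, 5, 8, 9, 14}, so |A + A| = 10.
Step 2: Doubling constant K = |A + A|/|A| = 10/4 = 10/4 ≈ 2.5000.
Step 3: Plünnecke-Ruzsa gives |3A| ≤ K³·|A| = (2.5000)³ · 4 ≈ 62.5000.
Step 4: Compute 3A = A + A + A directly by enumerating all triples (a,b,c) ∈ A³; |3A| = 18.
Step 5: Check 18 ≤ 62.5000? Yes ✓.

K = 10/4, Plünnecke-Ruzsa bound K³|A| ≈ 62.5000, |3A| = 18, inequality holds.


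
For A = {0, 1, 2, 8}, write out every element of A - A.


A - A = {a - a' : a, a' ∈ A}.
Compute a - a' for each ordered pair (a, a'):
a = 0: 0-0=0, 0-1=-1, 0-2=-2, 0-8=-8
a = 1: 1-0=1, 1-1=0, 1-2=-1, 1-8=-7
a = 2: 2-0=2, 2-1=1, 2-2=0, 2-8=-6
a = 8: 8-0=8, 8-1=7, 8-2=6, 8-8=0
Collecting distinct values (and noting 0 appears from a-a):
A - A = {-8, -7, -6, -2, -1, 0, 1, 2, 6, 7, 8}
|A - A| = 11

A - A = {-8, -7, -6, -2, -1, 0, 1, 2, 6, 7, 8}


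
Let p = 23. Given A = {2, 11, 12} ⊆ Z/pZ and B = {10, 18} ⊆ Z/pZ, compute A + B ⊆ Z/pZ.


Work in Z/23Z: reduce every sum a + b modulo 23.
Enumerate all 6 pairs:
a = 2: 2+10=12, 2+18=20
a = 11: 11+10=21, 11+18=6
a = 12: 12+10=22, 12+18=7
Distinct residues collected: {6, 7, 12, 20, 21, 22}
|A + B| = 6 (out of 23 total residues).

A + B = {6, 7, 12, 20, 21, 22}


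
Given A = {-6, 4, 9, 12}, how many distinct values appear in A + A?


A + A = {a + a' : a, a' ∈ A}; |A| = 4.
General bounds: 2|A| - 1 ≤ |A + A| ≤ |A|(|A|+1)/2, i.e. 7 ≤ |A + A| ≤ 10.
Lower bound 2|A|-1 is attained iff A is an arithmetic progression.
Enumerate sums a + a' for a ≤ a' (symmetric, so this suffices):
a = -6: -6+-6=-12, -6+4=-2, -6+9=3, -6+12=6
a = 4: 4+4=8, 4+9=13, 4+12=16
a = 9: 9+9=18, 9+12=21
a = 12: 12+12=24
Distinct sums: {-12, -2, 3, 6, 8, 13, 16, 18, 21, 24}
|A + A| = 10

|A + A| = 10


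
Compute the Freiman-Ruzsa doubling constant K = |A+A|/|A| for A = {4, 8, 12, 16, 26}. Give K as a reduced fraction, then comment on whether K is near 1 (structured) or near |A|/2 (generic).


|A| = 5.
Compute A + A by enumerating all 25 pairs.
A + A = {8, 12, 16, 20, 24, 28, 30, 32, 34, 38, 42, 52}, so |A + A| = 12.
K = |A + A| / |A| = 12/5 (already in lowest terms) ≈ 2.4000.
Reference: AP of size 5 gives K = 9/5 ≈ 1.8000; a fully generic set of size 5 gives K ≈ 3.0000.

|A| = 5, |A + A| = 12, K = 12/5.


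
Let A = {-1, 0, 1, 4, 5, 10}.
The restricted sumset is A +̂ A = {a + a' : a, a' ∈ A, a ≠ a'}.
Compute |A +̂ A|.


Restricted sumset: A +̂ A = {a + a' : a ∈ A, a' ∈ A, a ≠ a'}.
Equivalently, take A + A and drop any sum 2a that is achievable ONLY as a + a for a ∈ A (i.e. sums representable only with equal summands).
Enumerate pairs (a, a') with a < a' (symmetric, so each unordered pair gives one sum; this covers all a ≠ a'):
  -1 + 0 = -1
  -1 + 1 = 0
  -1 + 4 = 3
  -1 + 5 = 4
  -1 + 10 = 9
  0 + 1 = 1
  0 + 4 = 4
  0 + 5 = 5
  0 + 10 = 10
  1 + 4 = 5
  1 + 5 = 6
  1 + 10 = 11
  4 + 5 = 9
  4 + 10 = 14
  5 + 10 = 15
Collected distinct sums: {-1, 0, 1, 3, 4, 5, 6, 9, 10, 11, 14, 15}
|A +̂ A| = 12
(Reference bound: |A +̂ A| ≥ 2|A| - 3 for |A| ≥ 2, with |A| = 6 giving ≥ 9.)

|A +̂ A| = 12


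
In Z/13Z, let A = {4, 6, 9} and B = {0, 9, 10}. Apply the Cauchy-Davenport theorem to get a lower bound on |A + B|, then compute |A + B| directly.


Cauchy-Davenport: |A + B| ≥ min(p, |A| + |B| - 1) for A, B nonempty in Z/pZ.
|A| = 3, |B| = 3, p = 13.
CD lower bound = min(13, 3 + 3 - 1) = min(13, 5) = 5.
Compute A + B mod 13 directly:
a = 4: 4+0=4, 4+9=0, 4+10=1
a = 6: 6+0=6, 6+9=2, 6+10=3
a = 9: 9+0=9, 9+9=5, 9+10=6
A + B = {0, 1, 2, 3, 4, 5, 6, 9}, so |A + B| = 8.
Verify: 8 ≥ 5? Yes ✓.

CD lower bound = 5, actual |A + B| = 8.


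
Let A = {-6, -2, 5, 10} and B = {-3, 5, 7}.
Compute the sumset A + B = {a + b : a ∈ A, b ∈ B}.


A + B = {a + b : a ∈ A, b ∈ B}.
Enumerate all |A|·|B| = 4·3 = 12 pairs (a, b) and collect distinct sums.
a = -6: -6+-3=-9, -6+5=-1, -6+7=1
a = -2: -2+-3=-5, -2+5=3, -2+7=5
a = 5: 5+-3=2, 5+5=10, 5+7=12
a = 10: 10+-3=7, 10+5=15, 10+7=17
Collecting distinct sums: A + B = {-9, -5, -1, 1, 2, 3, 5, 7, 10, 12, 15, 17}
|A + B| = 12

A + B = {-9, -5, -1, 1, 2, 3, 5, 7, 10, 12, 15, 17}


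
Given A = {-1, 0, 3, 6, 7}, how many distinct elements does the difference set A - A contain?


A - A = {a - a' : a, a' ∈ A}; |A| = 5.
Bounds: 2|A|-1 ≤ |A - A| ≤ |A|² - |A| + 1, i.e. 9 ≤ |A - A| ≤ 21.
Note: 0 ∈ A - A always (from a - a). The set is symmetric: if d ∈ A - A then -d ∈ A - A.
Enumerate nonzero differences d = a - a' with a > a' (then include -d):
Positive differences: {1, 3, 4, 6, 7, 8}
Full difference set: {0} ∪ (positive diffs) ∪ (negative diffs).
|A - A| = 1 + 2·6 = 13 (matches direct enumeration: 13).

|A - A| = 13


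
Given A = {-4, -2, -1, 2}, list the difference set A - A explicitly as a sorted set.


A - A = {a - a' : a, a' ∈ A}.
Compute a - a' for each ordered pair (a, a'):
a = -4: -4--4=0, -4--2=-2, -4--1=-3, -4-2=-6
a = -2: -2--4=2, -2--2=0, -2--1=-1, -2-2=-4
a = -1: -1--4=3, -1--2=1, -1--1=0, -1-2=-3
a = 2: 2--4=6, 2--2=4, 2--1=3, 2-2=0
Collecting distinct values (and noting 0 appears from a-a):
A - A = {-6, -4, -3, -2, -1, 0, 1, 2, 3, 4, 6}
|A - A| = 11

A - A = {-6, -4, -3, -2, -1, 0, 1, 2, 3, 4, 6}


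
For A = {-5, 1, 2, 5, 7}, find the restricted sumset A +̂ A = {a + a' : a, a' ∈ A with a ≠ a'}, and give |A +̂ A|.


Restricted sumset: A +̂ A = {a + a' : a ∈ A, a' ∈ A, a ≠ a'}.
Equivalently, take A + A and drop any sum 2a that is achievable ONLY as a + a for a ∈ A (i.e. sums representable only with equal summands).
Enumerate pairs (a, a') with a < a' (symmetric, so each unordered pair gives one sum; this covers all a ≠ a'):
  -5 + 1 = -4
  -5 + 2 = -3
  -5 + 5 = 0
  -5 + 7 = 2
  1 + 2 = 3
  1 + 5 = 6
  1 + 7 = 8
  2 + 5 = 7
  2 + 7 = 9
  5 + 7 = 12
Collected distinct sums: {-4, -3, 0, 2, 3, 6, 7, 8, 9, 12}
|A +̂ A| = 10
(Reference bound: |A +̂ A| ≥ 2|A| - 3 for |A| ≥ 2, with |A| = 5 giving ≥ 7.)

|A +̂ A| = 10


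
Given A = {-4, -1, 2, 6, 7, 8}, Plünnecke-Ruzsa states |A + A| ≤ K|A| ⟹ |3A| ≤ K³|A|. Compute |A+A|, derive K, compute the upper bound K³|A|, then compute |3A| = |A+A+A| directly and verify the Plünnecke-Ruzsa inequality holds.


|A| = 6.
Step 1: Compute A + A by enumerating all 36 pairs.
A + A = {-8, -5, -2, 1, 2, 3, 4, 5, 6, 7, 8, 9, 10, 12, 13, 14, 15, 16}, so |A + A| = 18.
Step 2: Doubling constant K = |A + A|/|A| = 18/6 = 18/6 ≈ 3.0000.
Step 3: Plünnecke-Ruzsa gives |3A| ≤ K³·|A| = (3.0000)³ · 6 ≈ 162.0000.
Step 4: Compute 3A = A + A + A directly by enumerating all triples (a,b,c) ∈ A³; |3A| = 31.
Step 5: Check 31 ≤ 162.0000? Yes ✓.

K = 18/6, Plünnecke-Ruzsa bound K³|A| ≈ 162.0000, |3A| = 31, inequality holds.


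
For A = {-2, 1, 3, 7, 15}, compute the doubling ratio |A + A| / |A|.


|A| = 5.
Compute A + A by enumerating all 25 pairs.
A + A = {-4, -1, 1, 2, 4, 5, 6, 8, 10, 13, 14, 16, 18, 22, 30}, so |A + A| = 15.
K = |A + A| / |A| = 15/5 = 3/1 ≈ 3.0000.
Reference: AP of size 5 gives K = 9/5 ≈ 1.8000; a fully generic set of size 5 gives K ≈ 3.0000.

|A| = 5, |A + A| = 15, K = 15/5 = 3/1.


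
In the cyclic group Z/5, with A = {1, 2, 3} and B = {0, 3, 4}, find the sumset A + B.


Work in Z/5Z: reduce every sum a + b modulo 5.
Enumerate all 9 pairs:
a = 1: 1+0=1, 1+3=4, 1+4=0
a = 2: 2+0=2, 2+3=0, 2+4=1
a = 3: 3+0=3, 3+3=1, 3+4=2
Distinct residues collected: {0, 1, 2, 3, 4}
|A + B| = 5 (out of 5 total residues).

A + B = {0, 1, 2, 3, 4}


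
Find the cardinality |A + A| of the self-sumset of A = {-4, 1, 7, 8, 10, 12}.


A + A = {a + a' : a, a' ∈ A}; |A| = 6.
General bounds: 2|A| - 1 ≤ |A + A| ≤ |A|(|A|+1)/2, i.e. 11 ≤ |A + A| ≤ 21.
Lower bound 2|A|-1 is attained iff A is an arithmetic progression.
Enumerate sums a + a' for a ≤ a' (symmetric, so this suffices):
a = -4: -4+-4=-8, -4+1=-3, -4+7=3, -4+8=4, -4+10=6, -4+12=8
a = 1: 1+1=2, 1+7=8, 1+8=9, 1+10=11, 1+12=13
a = 7: 7+7=14, 7+8=15, 7+10=17, 7+12=19
a = 8: 8+8=16, 8+10=18, 8+12=20
a = 10: 10+10=20, 10+12=22
a = 12: 12+12=24
Distinct sums: {-8, -3, 2, 3, 4, 6, 8, 9, 11, 13, 14, 15, 16, 17, 18, 19, 20, 22, 24}
|A + A| = 19

|A + A| = 19


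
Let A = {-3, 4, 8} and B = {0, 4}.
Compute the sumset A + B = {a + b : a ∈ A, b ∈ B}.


A + B = {a + b : a ∈ A, b ∈ B}.
Enumerate all |A|·|B| = 3·2 = 6 pairs (a, b) and collect distinct sums.
a = -3: -3+0=-3, -3+4=1
a = 4: 4+0=4, 4+4=8
a = 8: 8+0=8, 8+4=12
Collecting distinct sums: A + B = {-3, 1, 4, 8, 12}
|A + B| = 5

A + B = {-3, 1, 4, 8, 12}


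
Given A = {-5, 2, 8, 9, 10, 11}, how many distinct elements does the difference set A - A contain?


A - A = {a - a' : a, a' ∈ A}; |A| = 6.
Bounds: 2|A|-1 ≤ |A - A| ≤ |A|² - |A| + 1, i.e. 11 ≤ |A - A| ≤ 31.
Note: 0 ∈ A - A always (from a - a). The set is symmetric: if d ∈ A - A then -d ∈ A - A.
Enumerate nonzero differences d = a - a' with a > a' (then include -d):
Positive differences: {1, 2, 3, 6, 7, 8, 9, 13, 14, 15, 16}
Full difference set: {0} ∪ (positive diffs) ∪ (negative diffs).
|A - A| = 1 + 2·11 = 23 (matches direct enumeration: 23).

|A - A| = 23


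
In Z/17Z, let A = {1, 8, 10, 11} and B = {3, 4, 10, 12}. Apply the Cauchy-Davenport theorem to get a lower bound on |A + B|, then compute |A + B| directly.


Cauchy-Davenport: |A + B| ≥ min(p, |A| + |B| - 1) for A, B nonempty in Z/pZ.
|A| = 4, |B| = 4, p = 17.
CD lower bound = min(17, 4 + 4 - 1) = min(17, 7) = 7.
Compute A + B mod 17 directly:
a = 1: 1+3=4, 1+4=5, 1+10=11, 1+12=13
a = 8: 8+3=11, 8+4=12, 8+10=1, 8+12=3
a = 10: 10+3=13, 10+4=14, 10+10=3, 10+12=5
a = 11: 11+3=14, 11+4=15, 11+10=4, 11+12=6
A + B = {1, 3, 4, 5, 6, 11, 12, 13, 14, 15}, so |A + B| = 10.
Verify: 10 ≥ 7? Yes ✓.

CD lower bound = 7, actual |A + B| = 10.


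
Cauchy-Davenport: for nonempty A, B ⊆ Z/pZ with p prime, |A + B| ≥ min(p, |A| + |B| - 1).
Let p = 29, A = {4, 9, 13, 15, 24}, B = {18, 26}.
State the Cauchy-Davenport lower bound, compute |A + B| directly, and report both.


Cauchy-Davenport: |A + B| ≥ min(p, |A| + |B| - 1) for A, B nonempty in Z/pZ.
|A| = 5, |B| = 2, p = 29.
CD lower bound = min(29, 5 + 2 - 1) = min(29, 6) = 6.
Compute A + B mod 29 directly:
a = 4: 4+18=22, 4+26=1
a = 9: 9+18=27, 9+26=6
a = 13: 13+18=2, 13+26=10
a = 15: 15+18=4, 15+26=12
a = 24: 24+18=13, 24+26=21
A + B = {1, 2, 4, 6, 10, 12, 13, 21, 22, 27}, so |A + B| = 10.
Verify: 10 ≥ 6? Yes ✓.

CD lower bound = 6, actual |A + B| = 10.
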